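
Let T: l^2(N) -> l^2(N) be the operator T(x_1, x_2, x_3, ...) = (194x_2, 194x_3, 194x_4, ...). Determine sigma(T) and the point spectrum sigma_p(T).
sigma(T) = closed disk {z in C : |z| ≤ 194}; sigma_p(T) = open disk {z in C : |z| < 194}

Note T = 194·V where V is the unit left shift (V x)_k = x_{k+1}; so sigma(T) = 194·sigma(V) and ||T|| = 194||V||. ||T x||^2 = 37636sum_{k≥2} |x_k|^2 ≤ 37636||x||^2, with equality on {x : x_1 = 0}, so ||T|| = 194. For any lambda with |lambda| < 194, set r = lambda/194 (|r| < 1); the vector x = (1, r, r^2, ...) is in l^2 and satisfies T x = 194(r, r^2, ...) = lambda x, so lambda is an eigenvalue. On the boundary |lambda| = 194 the geometric series diverges, so no l^2 eigenvector exists, but these lambda lie in the approximate point spectrum. Hence sigma(T) is the closed disk of radius 194 and sigma_p(T) is the open disk.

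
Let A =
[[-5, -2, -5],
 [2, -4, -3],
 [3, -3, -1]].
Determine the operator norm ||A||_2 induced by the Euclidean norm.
||A||_2 ≈ 7.7613 (= sqrt(largest eigenvalue of A^T A))

||A||_2 = sigma_max(A) = sqrt(lambda_max(A^T A)). Form the symmetric matrix M = A^T A =
[[38, -7, 16],
 [-7, 29, 25],
 [16, 25, 35]].
Its characteristic polynomial (trace, sum of principal 2x2 minors, determinant of M give the coefficients) is
  p(λ) = det(λ I - M) = λ^3 - 102λ^2 + 2517λ - 81.
No integer candidate from the rational root theorem (±divisors of 81) is a root, so the roots are irrational. The cubic discriminant is Δ = 2158966737 > 0, so there are three distinct real roots. p(0) = -81 and p(1) = 2335 have opposite signs, so a root lies in (0, 1); Newton's method refines it to λ ≈ 0.0322. p(41) = 575 and p(42) = -207 have opposite signs, so a root lies in (41, 42); Newton's method refines it to λ ≈ 41.7296. p(60) = -261 and p(61) = 895 have opposite signs, so a root lies in (60, 61); Newton's method refines it to λ ≈ 60.2382. Check (Vieta): the three roots sum to 102, matching tr M = 102.
So the eigenvalues of A^T A are ≈ 0.0322, 41.7296, 60.2382 (all ≥ 0, as they must be for A^T A). The largest is λ_max ≈ 60.2382, hence ||A||_2 = sqrt(λ_max) ≈ 7.7613.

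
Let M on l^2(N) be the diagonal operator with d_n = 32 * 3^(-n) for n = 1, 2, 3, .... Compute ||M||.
||M|| = 32/3 (attained at n = 1)

For M diagonal, ||M|| = sup_n |d_n|. The sequence d_n = 32 * 3^(-n) is positive and strictly decreasing (ratio 3^(-1) < 1), so the supremum is d_1 = 32/3. Hence ||M|| = 32/3.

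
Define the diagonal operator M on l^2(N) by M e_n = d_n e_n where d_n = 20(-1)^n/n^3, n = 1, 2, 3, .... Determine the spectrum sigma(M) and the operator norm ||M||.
sigma(M) = {20(-1)^n/n^3 : n ≥ 1} ∪ {0}; ||M|| = 20

A bounded diagonal operator on l^2 with diagonal entries d_n has spectrum equal to the closure of {d_n : n ≥ 1}: every d_n is an eigenvalue (with eigenvector e_n), so {d_n} ⊂ sigma(M); the spectrum is closed, so its closure is too; and for lambda not in the closure, (M - lambda I) has bounded inverse (the diagonal entries 1/(d_n - lambda) are bounded). For our sequence d_n = 20(-1)^n/n^3, n = 1, 2, 3, ...:
  - {d_n} = {20(-1)^n/n^3 : n ≥ 1}; the only limit point is 0
  - closure = {20(-1)^n/n^3 : n ≥ 1} ∪ {0}
For the norm: a diagonal operator has ||M|| = sup_n |d_n|. Here |d_n| = 20/n^3 is decreasing, so sup_n |d_n| = |d_1| = 20. So ||M|| = 20.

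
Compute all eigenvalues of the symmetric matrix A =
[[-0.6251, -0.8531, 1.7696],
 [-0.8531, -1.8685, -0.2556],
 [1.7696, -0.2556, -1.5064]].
sigma(A) ≈ {-3, -2, 1}

A is real symmetric, so its spectrum consists of real eigenvalues. Expanding the characteristic polynomial of the displayed matrix gives
  det(λ I - A) = p(λ) = λ^3 + (4)λ^2 + (1)λ + (-6).
Solving p(λ) = 0 yields eigenvalues ≈ -3, -2, 1. (A is shown rounded to 4 decimals, so these recover the underlying integer eigenvalues to within that precision.)
Verification: the trace of A = -4 equals the sum of eigenvalues -4, and det(A) ≈ 6.0006 matches the eigenvalue product 6.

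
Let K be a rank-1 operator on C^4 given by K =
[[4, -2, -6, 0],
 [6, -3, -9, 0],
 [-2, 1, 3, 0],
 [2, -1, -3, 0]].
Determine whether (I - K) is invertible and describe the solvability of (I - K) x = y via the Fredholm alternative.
(I - K) is invertible (det(I - K) = -3 ≠ 0), so for every y in C^4 the equation (I - K) x = y has a unique solution.

K has rank 1, so it is an outer product K = u v^T: every row of K is a multiple of one row vector. Reading off the entries, u = (-2, -3, 1, -1) and v = (-2, 1, 3, 0) (row i of K equals u_i·v^T). A rank-one matrix u v^T satisfies K u = u (v·u) and kills the (3)-dimensional subspace v^⊥, so its characteristic polynomial is lambda^3 (lambda - v·u) with v·u = tr K = 4. Hence the eigenvalues of I - K are 1 (multiplicity 3) and 1 - (4) = -3, so det(I - K) = -3. (Direct check: I - K =
[[-3, 2, 6, 0],
 [-6, 4, 9, 0],
 [2, -1, -2, 0],
 [-2, 1, 3, 1]]
has determinant -3.) The finite-dimensional Fredholm alternative says: either (I - K) is invertible, or ker(I - K) ≠ {0} and then range(I - K) = ker((I - K)^*)^⊥, with dim ker(I - K) = dim ker((I - K)^*). Since det(I - K) ≠ 0, 1 is not an eigenvalue of K and ker(I - K) = {0}, so we are in the first case: for every y there is a unique x = (I - K)^(-1) y. Explicitly, by the Sherman–Morrison formula, (I - u v^T)^(-1) = I + u v^T/(1 - v·u), i.e. (I - K)^(-1) = I + K/(-3).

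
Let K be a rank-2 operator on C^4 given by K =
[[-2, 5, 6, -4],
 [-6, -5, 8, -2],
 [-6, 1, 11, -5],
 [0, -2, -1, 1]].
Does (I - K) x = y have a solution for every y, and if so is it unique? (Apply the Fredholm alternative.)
(I - K) is invertible (det(I - K) = -18 ≠ 0), so for every y in C^4 the equation (I - K) x = y has a unique solution.

K has rank 2 and factors as K = U V^T = u1 v1^T + u2 v2^T with u1 = (-3, 1, -2, 1), v1 = (0, -2, -1, 1), u2 = (1, 3, 3, 0), v2 = (-2, -1, 3, -1) (multiplying out reproduces the displayed K). The nonzero eigenvalues of U V^T coincide with those of the 2 x 2 matrix G = V^T U = [[v1·u1, v1·u2], [v2·u1, v2·u2]] = [[1, -9], [-2, 4]], and by the Sylvester determinant identity det(I_4 - U V^T) = det(I_2 - V^T U) = det([[0, 9], [2, -3]]) = (0)(-3) - (9)(2) = -18. (Direct check: I - K =
[[3, -5, -6, 4],
 [6, 6, -8, 2],
 [6, -1, -10, 5],
 [0, 2, 1, 0]]
has determinant -18.) The finite-dimensional Fredholm alternative says: either (I - K) is invertible, or ker(I - K) ≠ {0} and then range(I - K) = ker((I - K)^*)^⊥, with dim ker(I - K) = dim ker((I - K)^*). Since det(I - K) ≠ 0, 1 is not an eigenvalue of K and ker(I - K) = {0}, so we are in the first case: for every y there is a unique x = (I - K)^(-1) y. (Explicitly, by the Woodbury identity, (I - U V^T)^(-1) = I + U (I_2 - G)^(-1) V^T.)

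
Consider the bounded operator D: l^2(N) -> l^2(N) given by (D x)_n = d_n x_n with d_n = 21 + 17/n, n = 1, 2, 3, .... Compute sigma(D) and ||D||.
sigma(D) = {21 + 17/n : n ≥ 1} ∪ {21}; ||D|| = 38

A bounded diagonal operator on l^2 with diagonal entries d_n has spectrum equal to the closure of {d_n : n ≥ 1}: every d_n is an eigenvalue (with eigenvector e_n), so {d_n} ⊂ sigma(D); the spectrum is closed, so its closure is too; and for lambda not in the closure, (D - lambda I) has bounded inverse (the diagonal entries 1/(d_n - lambda) are bounded). For our sequence d_n = 21 + 17/n, n = 1, 2, 3, ...:
  - {d_n} = {21 + 17/n : n ≥ 1}; the only limit point is 21
  - closure = {21 + 17/n : n ≥ 1} ∪ {21}
For the norm: a diagonal operator has ||D|| = sup_n |d_n|. Here d_n = 21 + 17/n is positive and decreasing, so sup_n |d_n| = d_1 = 21 + 17 = 38. So ||D|| = 38.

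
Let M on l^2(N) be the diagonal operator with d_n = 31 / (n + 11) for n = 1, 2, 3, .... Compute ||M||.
||M|| = 31/12 (attained at n = 1)

For M diagonal, ||M|| = sup_n |d_n| = sup_n 31/(n + 11). This is positive and strictly decreasing in n, so the supremum is attained at n = 1: d_1 = 31/(1 + 11) = 31/12. Hence ||M|| = 31/12.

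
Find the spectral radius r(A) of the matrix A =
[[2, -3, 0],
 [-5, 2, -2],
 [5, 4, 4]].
r(A) = (6 + sqrt(32))/2 ≈ 5.8284

The eigenvalues of A are the roots of its characteristic polynomial. With M = A (coefficients from the trace, the sum of principal 2x2 minors, and det A):
  p(λ) = det(λ I - M) = λ^3 - 8λ^2 + 13λ - 2.
By the rational root theorem any rational root is an integer divisor of 2. Testing λ = 2: p(2) = 8 - 32 + 26 - 2 = 0, so λ = 2 is a root. Dividing out (λ - 2) leaves p(λ) = (λ - 2)(λ^2 - 6λ + 1). For λ^2 - 6λ + 1 the discriminant is 32. It is nonnegative but not a perfect square, so the roots are real and irrational: λ = (6 ± sqrt(32))/2 ≈ 5.8284, 0.1716.
Thus the eigenvalues (to 4 decimals) are 5.8284 (modulus 5.8284); 0.1716 (modulus 0.1716); 2 (modulus 2). The spectral radius is the largest modulus: r(A) = (6 + sqrt(32))/2 ≈ 5.8284. (Cross-check: r(A) ≤ ||A||_2 ≈ 8.5763; equality holds whenever A is normal, though it can also hold for some non-normal A.)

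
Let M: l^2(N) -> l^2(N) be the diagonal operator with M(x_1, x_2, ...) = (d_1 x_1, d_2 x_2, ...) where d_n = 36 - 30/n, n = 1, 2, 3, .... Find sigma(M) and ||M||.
sigma(M) = {36 - 30/n : n ≥ 1} ∪ {36}; ||M|| = 36

A bounded diagonal operator on l^2 with diagonal entries d_n has spectrum equal to the closure of {d_n : n ≥ 1}: every d_n is an eigenvalue (with eigenvector e_n), so {d_n} ⊂ sigma(M); the spectrum is closed, so its closure is too; and for lambda not in the closure, (M - lambda I) has bounded inverse (the diagonal entries 1/(d_n - lambda) are bounded). For our sequence d_n = 36 - 30/n, n = 1, 2, 3, ...:
  - {d_n} = {36 - 30/n : n ≥ 1}; the only limit point is 36
  - closure = {36 - 30/n : n ≥ 1} ∪ {36}
For the norm: a diagonal operator has ||M|| = sup_n |d_n|. Here d_n = 36 - 30/n increases monotonically from d_1 = 6 toward 36, with all terms in [6, 36); so sup_n |d_n| = 36 (the supremum is the limit, not attained). So ||M|| = 36.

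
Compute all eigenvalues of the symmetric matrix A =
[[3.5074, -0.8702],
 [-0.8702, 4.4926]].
sigma(A) ≈ {3, 5}

A is real symmetric, so its spectrum consists of real eigenvalues. Expanding the characteristic polynomial of the displayed matrix gives
  det(λ I - A) = p(λ) = λ^2 + (-8)λ + (15).
Solving p(λ) = 0 yields eigenvalues ≈ 3, 5. (A is shown rounded to 4 decimals, so these recover the underlying integer eigenvalues to within that precision.)
Verification: the trace of A = 8 equals the sum of eigenvalues 8, and det(A) ≈ 15.0001 matches the eigenvalue product 15.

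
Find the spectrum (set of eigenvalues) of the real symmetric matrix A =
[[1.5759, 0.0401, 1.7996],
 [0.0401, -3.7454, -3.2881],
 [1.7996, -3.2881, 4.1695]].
sigma(A) ≈ {-5, 1, 6}

A is real symmetric, so its spectrum consists of real eigenvalues. Expanding the characteristic polynomial of the displayed matrix gives
  det(λ I - A) = p(λ) = λ^3 + (-2)λ^2 + (-29)λ + (30).
Solving p(λ) = 0 yields eigenvalues ≈ -5, 1, 6. (A is shown rounded to 4 decimals, so these recover the underlying integer eigenvalues to within that precision.)
Verification: the trace of A = 2 equals the sum of eigenvalues 2, and det(A) ≈ -29.9995 matches the eigenvalue product -30.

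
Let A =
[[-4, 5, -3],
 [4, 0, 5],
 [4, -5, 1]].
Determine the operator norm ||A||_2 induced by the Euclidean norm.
||A||_2 ≈ 10.4938 (= sqrt(largest eigenvalue of A^T A))

||A||_2 = sigma_max(A) = sqrt(lambda_max(A^T A)). Form the symmetric matrix M = A^T A =
[[48, -40, 36],
 [-40, 50, -20],
 [36, -20, 35]].
Its characteristic polynomial (trace, sum of principal 2x2 minors, determinant of M give the coefficients) is
  p(λ) = det(λ I - M) = λ^3 - 133λ^2 + 2534λ - 1600.
No integer candidate from the rational root theorem (±divisors of 1600) is a root, so the roots are irrational. The cubic discriminant is Δ = 43079228068 > 0, so there are three distinct real roots. p(0) = -1600 and p(1) = 802 have opposite signs, so a root lies in (0, 1); Newton's method refines it to λ ≈ 0.6537. p(22) = 424 and p(23) = -1508 have opposite signs, so a root lies in (22, 23); Newton's method refines it to λ ≈ 22.2254. p(110) = -1160 and p(111) = 8612 have opposite signs, so a root lies in (110, 111); Newton's method refines it to λ ≈ 110.1209. Check (Vieta): the three roots sum to 133, matching tr M = 133.
So the eigenvalues of A^T A are ≈ 0.6537, 22.2254, 110.1209 (all ≥ 0, as they must be for A^T A). The largest is λ_max ≈ 110.1209, hence ||A||_2 = sqrt(λ_max) ≈ 10.4938.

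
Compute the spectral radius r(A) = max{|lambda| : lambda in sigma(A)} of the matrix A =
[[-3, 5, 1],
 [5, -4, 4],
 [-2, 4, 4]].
r(A) ≈ 9.2907

The eigenvalues of A are the roots of its characteristic polynomial. With M = A (coefficients from the trace, the sum of principal 2x2 minors, and det A):
  p(λ) = det(λ I - M) = λ^3 + 3λ^2 - 55λ + 32.
No integer candidate from the rational root theorem (±divisors of 32) is a root, so the roots are irrational. The cubic discriminant is Δ = 566581 > 0, so there are three distinct real roots. p(-10) = -118 and p(-9) = 41 have opposite signs, so a root lies in (-10, -9); Newton's method refines it to λ ≈ -9.2907. p(0) = 32 and p(1) = -19 have opposite signs, so a root lies in (0, 1); Newton's method refines it to λ ≈ 0.6059. p(5) = -43 and p(6) = 26 have opposite signs, so a root lies in (5, 6); Newton's method refines it to λ ≈ 5.6848. Check (Vieta): the three roots sum to -3, matching tr M = -3.
Thus the eigenvalues (to 4 decimals) are -9.2907 (modulus 9.2907); 0.6059 (modulus 0.6059); 5.6848 (modulus 5.6848). The spectral radius is the largest modulus: r(A) ≈ 9.2907. (Cross-check: r(A) ≤ ||A||_2 ≈ 9.5702; equality holds whenever A is normal, though it can also hold for some non-normal A.)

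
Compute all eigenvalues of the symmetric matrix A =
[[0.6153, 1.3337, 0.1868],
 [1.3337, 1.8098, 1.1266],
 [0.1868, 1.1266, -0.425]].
sigma(A) ≈ {-1, 0, 3}

A is real symmetric, so its spectrum consists of real eigenvalues. Expanding the characteristic polynomial of the displayed matrix gives
  det(λ I - A) = p(λ) = λ^3 + (-2)λ^2 + (-3)λ + (0).
Solving p(λ) = 0 yields eigenvalues ≈ -1, 0, 3. (A is shown rounded to 4 decimals, so these recover the underlying integer eigenvalues to within that precision.)
Verification: the trace of A = 2 equals the sum of eigenvalues 2, and det(A) ≈ -0.0001 matches the eigenvalue product 0.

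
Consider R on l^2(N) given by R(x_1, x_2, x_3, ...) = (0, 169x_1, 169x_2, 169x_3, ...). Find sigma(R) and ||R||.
sigma(R) = closed disk {z in C : |z| ≤ 169}; ||R|| = 169

Note R = 169·U where U is the unit right shift (U x)_k = x_{k-1} (with x_0 := 0); so ||R|| = 169||U|| and sigma(R) = 169·sigma(U). ||R x||^2 = sum_{k≥1} |169x_k|^2 = 28561||x||^2, so ||R|| = 169 and sigma(R) ⊂ {|z| ≤ 169}. For any |lambda| < 169, the equation (R - lambda I) x = 0 forces x_1 = 0, then 169x_k = lambda x_{k+1} ⇒ x = 0, so R has no eigenvalues. But (R - lambda I) is not surjective for |lambda| < 169: solving (R - lambda I) x = e_1 would require x_n proportional to (lambda/169)^(-n), which is not in l^2. So every |lambda| < 169 lies in the residual spectrum. The boundary |lambda| = 169 is in the approximate point spectrum (the spectrum is closed). Hence sigma(R) is the closed disk of radius 169.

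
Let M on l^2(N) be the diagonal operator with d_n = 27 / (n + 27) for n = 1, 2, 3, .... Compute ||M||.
||M|| = 27/28 (attained at n = 1)

For M diagonal, ||M|| = sup_n |d_n| = sup_n 27/(n + 27). This is positive and strictly decreasing in n, so the supremum is attained at n = 1: d_1 = 27/(1 + 27) = 27/28. Hence ||M|| = 27/28.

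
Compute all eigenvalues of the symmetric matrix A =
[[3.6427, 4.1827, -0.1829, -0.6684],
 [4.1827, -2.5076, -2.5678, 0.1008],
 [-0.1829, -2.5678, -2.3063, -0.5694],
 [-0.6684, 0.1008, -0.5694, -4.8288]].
sigma(A) ≈ {-6, -5, -1, 6}

A is real symmetric, so its spectrum consists of real eigenvalues. Expanding the characteristic polynomial of the displayed matrix gives
  det(λ I - A) = p(λ) = λ^4 + (6)λ^3 + (-31)λ^2 + (-216)λ + (-180.0039).
Solving p(λ) = 0 yields eigenvalues ≈ -6, -5, -1, 6. (A is shown rounded to 4 decimals, so these recover the underlying integer eigenvalues to within that precision.)
Verification: the trace of A = -6 equals the sum of eigenvalues -6, and det(A) ≈ -180.0039 matches the eigenvalue product -180.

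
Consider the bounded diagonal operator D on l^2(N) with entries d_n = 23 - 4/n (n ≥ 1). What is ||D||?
||D|| = 23

For a diagonal operator on l^2 with entries d_n, ||D|| = sup_n |d_n|. Here d_1 = 19, d_2 = 21, ..., and d_n = 23 - 4/n increases monotonically toward 23. All terms lie in [19, 23), so |d_n| = d_n and the supremum is the limit 23, which is not attained by any individual d_n. Hence ||D|| = 23.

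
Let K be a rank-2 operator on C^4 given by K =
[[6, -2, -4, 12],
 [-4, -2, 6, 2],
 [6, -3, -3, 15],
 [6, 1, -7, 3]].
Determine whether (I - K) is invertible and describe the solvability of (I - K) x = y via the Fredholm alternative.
(I - K) is invertible (det(I - K) = 41 ≠ 0), so for every y in C^4 the equation (I - K) x = y has a unique solution.

K has rank 2 and factors as K = U V^T = u1 v1^T + u2 v2^T with u1 = (3, -2, 3, 3), v1 = (2, 0, -2, 2), u2 = (2, 2, 3, -1), v2 = (0, -1, 1, 3) (multiplying out reproduces the displayed K). The nonzero eigenvalues of U V^T coincide with those of the 2 x 2 matrix G = V^T U = [[v1·u1, v1·u2], [v2·u1, v2·u2]] = [[6, -4], [14, -2]], and by the Sylvester determinant identity det(I_4 - U V^T) = det(I_2 - V^T U) = det([[-5, 4], [-14, 3]]) = (-5)(3) - (4)(-14) = 41. (Direct check: I - K =
[[-5, 2, 4, -12],
 [4, 3, -6, -2],
 [-6, 3, 4, -15],
 [-6, -1, 7, -2]]
has determinant 41.) The finite-dimensional Fredholm alternative says: either (I - K) is invertible, or ker(I - K) ≠ {0} and then range(I - K) = ker((I - K)^*)^⊥, with dim ker(I - K) = dim ker((I - K)^*). Since det(I - K) ≠ 0, 1 is not an eigenvalue of K and ker(I - K) = {0}, so we are in the first case: for every y there is a unique x = (I - K)^(-1) y. (Explicitly, by the Woodbury identity, (I - U V^T)^(-1) = I + U (I_2 - G)^(-1) V^T.)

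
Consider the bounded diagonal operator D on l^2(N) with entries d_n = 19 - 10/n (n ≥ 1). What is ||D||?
||D|| = 19

For a diagonal operator on l^2 with entries d_n, ||D|| = sup_n |d_n|. Here d_1 = 9, d_2 = 14, ..., and d_n = 19 - 10/n increases monotonically toward 19. All terms lie in [9, 19), so |d_n| = d_n and the supremum is the limit 19, which is not attained by any individual d_n. Hence ||D|| = 19.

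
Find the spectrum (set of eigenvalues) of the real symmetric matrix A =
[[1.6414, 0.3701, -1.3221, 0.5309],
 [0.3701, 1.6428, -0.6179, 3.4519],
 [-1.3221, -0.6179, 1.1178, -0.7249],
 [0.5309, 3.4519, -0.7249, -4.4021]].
sigma(A) ≈ {-6, 0, 2, 4}

A is real symmetric, so its spectrum consists of real eigenvalues. Expanding the characteristic polynomial of the displayed matrix gives
  det(λ I - A) = p(λ) = λ^4 + (0)λ^3 + (-28)λ^2 + (48)λ + (-0.0015).
Solving p(λ) = 0 yields eigenvalues ≈ -6, 0, 2, 4. (A is shown rounded to 4 decimals, so these recover the underlying integer eigenvalues to within that precision.)
Verification: the trace of A = 0 equals the sum of eigenvalues 0, and det(A) ≈ -0.0015 matches the eigenvalue product 0.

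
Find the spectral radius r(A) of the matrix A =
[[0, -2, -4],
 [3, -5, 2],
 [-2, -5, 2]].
r(A) ≈ 5.3337

The eigenvalues of A are the roots of its characteristic polynomial. With M = A (coefficients from the trace, the sum of principal 2x2 minors, and det A):
  p(λ) = det(λ I - M) = λ^3 + 3λ^2 - 2λ - 120.
No integer candidate from the rational root theorem (±divisors of 120) is a root, so the roots are irrational. The cubic discriminant is Δ = -362812 < 0, so there is one real root and a complex-conjugate pair. p(4) = -16 and p(5) = 70 have opposite signs, so a root lies in (4, 5); Newton's method refines it to λ ≈ 4.2182. Dividing out (λ - (4.2182)) leaves approximately λ^2 + 7.2182λ + 28.448. For λ^2 + 7.2182λ + 28.448 the discriminant is -61.6894. It is negative, so the remaining roots are the complex-conjugate pair λ ≈ -3.6091 ± 3.9271i. Their product equals the constant term, so |λ|^2 ≈ 28.448 and |λ| ≈ 5.3337.
Thus the eigenvalues (to 4 decimals) are 4.2182 (modulus 4.2182); -3.6091 ± 3.9271i (modulus 5.3337). The spectral radius is the largest modulus: r(A) ≈ 5.3337. (Cross-check: r(A) ≤ ||A||_2 ≈ 7.6708; equality holds whenever A is normal, though it can also hold for some non-normal A.)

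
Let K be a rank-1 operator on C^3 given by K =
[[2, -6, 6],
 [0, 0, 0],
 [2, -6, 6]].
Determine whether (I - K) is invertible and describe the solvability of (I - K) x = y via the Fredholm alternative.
(I - K) is invertible (det(I - K) = -7 ≠ 0), so for every y in C^3 the equation (I - K) x = y has a unique solution.

K has rank 1, so it is an outer product K = u v^T: every row of K is a multiple of one row vector. Reading off the entries, u = (-2, 0, -2) and v = (-1, 3, -3) (row i of K equals u_i·v^T). A rank-one matrix u v^T satisfies K u = u (v·u) and kills the (2)-dimensional subspace v^⊥, so its characteristic polynomial is lambda^2 (lambda - v·u) with v·u = tr K = 8. Hence the eigenvalues of I - K are 1 (multiplicity 2) and 1 - (8) = -7, so det(I - K) = -7. (Direct check: I - K =
[[-1, 6, -6],
 [0, 1, 0],
 [-2, 6, -5]]
has determinant -7.) The finite-dimensional Fredholm alternative says: either (I - K) is invertible, or ker(I - K) ≠ {0} and then range(I - K) = ker((I - K)^*)^⊥, with dim ker(I - K) = dim ker((I - K)^*). Since det(I - K) ≠ 0, 1 is not an eigenvalue of K and ker(I - K) = {0}, so we are in the first case: for every y there is a unique x = (I - K)^(-1) y. Explicitly, by the Sherman–Morrison formula, (I - u v^T)^(-1) = I + u v^T/(1 - v·u), i.e. (I - K)^(-1) = I + K/(-7).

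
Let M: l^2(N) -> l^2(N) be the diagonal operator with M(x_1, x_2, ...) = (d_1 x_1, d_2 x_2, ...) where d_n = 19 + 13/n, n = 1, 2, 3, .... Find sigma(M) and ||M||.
sigma(M) = {19 + 13/n : n ≥ 1} ∪ {19}; ||M|| = 32

A bounded diagonal operator on l^2 with diagonal entries d_n has spectrum equal to the closure of {d_n : n ≥ 1}: every d_n is an eigenvalue (with eigenvector e_n), so {d_n} ⊂ sigma(M); the spectrum is closed, so its closure is too; and for lambda not in the closure, (M - lambda I) has bounded inverse (the diagonal entries 1/(d_n - lambda) are bounded). For our sequence d_n = 19 + 13/n, n = 1, 2, 3, ...:
  - {d_n} = {19 + 13/n : n ≥ 1}; the only limit point is 19
  - closure = {19 + 13/n : n ≥ 1} ∪ {19}
For the norm: a diagonal operator has ||M|| = sup_n |d_n|. Here d_n = 19 + 13/n is positive and decreasing, so sup_n |d_n| = d_1 = 19 + 13 = 32. So ||M|| = 32.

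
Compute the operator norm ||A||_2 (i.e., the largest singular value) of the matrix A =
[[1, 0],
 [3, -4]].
||A||_2 = sqrt((26 + sqrt(612))/2) ≈ 5.0368 (= sqrt(largest eigenvalue of A^T A))

||A||_2 = sigma_max(A) = sqrt(lambda_max(A^T A)). Form the symmetric matrix M = A^T A =
[[10, -12],
 [-12, 16]].
Its characteristic polynomial (trace, determinant of M give the coefficients) is
  p(λ) = det(λ I - M) = λ^2 - 26λ + 16.
For λ^2 - 26λ + 16 the discriminant is 612. It is nonnegative but not a perfect square, so the roots are real and irrational: λ = (26 ± sqrt(612))/2 ≈ 25.3693, 0.6307.
So the eigenvalues of A^T A are ≈ 0.6307, 25.3693 (all ≥ 0, as they must be for A^T A). The largest is λ_max = (26 + sqrt(612))/2 ≈ 25.3693, hence ||A||_2 = sqrt(λ_max) = sqrt((26 + sqrt(612))/2) ≈ 5.0368.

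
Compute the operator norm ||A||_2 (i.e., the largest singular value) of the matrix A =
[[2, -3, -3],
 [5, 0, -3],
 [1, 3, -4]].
||A||_2 ≈ 7.5552 (= sqrt(largest eigenvalue of A^T A))

||A||_2 = sigma_max(A) = sqrt(lambda_max(A^T A)). Form the symmetric matrix M = A^T A =
[[30, -3, -25],
 [-3, 18, -3],
 [-25, -3, 34]].
Its characteristic polynomial (trace, sum of principal 2x2 minors, determinant of M give the coefficients) is
  p(λ) = det(λ I - M) = λ^3 - 82λ^2 + 1529λ - 6084.
No integer candidate from the rational root theorem (±divisors of 6084) is a root, so the roots are irrational. The cubic discriminant is Δ = 734304704 > 0, so there are three distinct real roots. p(5) = -364 and p(6) = 354 have opposite signs, so a root lies in (5, 6); Newton's method refines it to λ ≈ 5.4842. p(19) = 224 and p(20) = -304 have opposite signs, so a root lies in (19, 20); Newton's method refines it to λ ≈ 19.4352. p(57) = -156 and p(58) = 1862 have opposite signs, so a root lies in (57, 58); Newton's method refines it to λ ≈ 57.0806. Check (Vieta): the three roots sum to 82, matching tr M = 82.
So the eigenvalues of A^T A are ≈ 5.4842, 19.4352, 57.0806 (all ≥ 0, as they must be for A^T A). The largest is λ_max ≈ 57.0806, hence ||A||_2 = sqrt(λ_max) ≈ 7.5552.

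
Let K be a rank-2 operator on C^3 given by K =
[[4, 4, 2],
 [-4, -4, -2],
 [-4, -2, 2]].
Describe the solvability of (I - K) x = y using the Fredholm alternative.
(I - K) is invertible (det(I - K) = 3 ≠ 0), so for every y in C^3 the equation (I - K) x = y has a unique solution.

K has rank 2 and factors as K = U V^T = u1 v1^T + u2 v2^T with u1 = (-2, 2, 0), v1 = (0, -1, -2), u2 = (2, -2, -2), v2 = (2, 1, -1) (multiplying out reproduces the displayed K). The nonzero eigenvalues of U V^T coincide with those of the 2 x 2 matrix G = V^T U = [[v1·u1, v1·u2], [v2·u1, v2·u2]] = [[-2, 6], [-2, 4]], and by the Sylvester determinant identity det(I_3 - U V^T) = det(I_2 - V^T U) = det([[3, -6], [2, -3]]) = (3)(-3) - (-6)(2) = 3. (Direct check: I - K =
[[-3, -4, -2],
 [4, 5, 2],
 [4, 2, -1]]
has determinant 3.) The finite-dimensional Fredholm alternative says: either (I - K) is invertible, or ker(I - K) ≠ {0} and then range(I - K) = ker((I - K)^*)^⊥, with dim ker(I - K) = dim ker((I - K)^*). Since det(I - K) ≠ 0, 1 is not an eigenvalue of K and ker(I - K) = {0}, so we are in the first case: for every y there is a unique x = (I - K)^(-1) y. (Explicitly, by the Woodbury identity, (I - U V^T)^(-1) = I + U (I_2 - G)^(-1) V^T.)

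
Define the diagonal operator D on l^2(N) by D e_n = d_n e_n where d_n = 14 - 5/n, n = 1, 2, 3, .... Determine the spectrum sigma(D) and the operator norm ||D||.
sigma(D) = {14 - 5/n : n ≥ 1} ∪ {14}; ||D|| = 14

A bounded diagonal operator on l^2 with diagonal entries d_n has spectrum equal to the closure of {d_n : n ≥ 1}: every d_n is an eigenvalue (with eigenvector e_n), so {d_n} ⊂ sigma(D); the spectrum is closed, so its closure is too; and for lambda not in the closure, (D - lambda I) has bounded inverse (the diagonal entries 1/(d_n - lambda) are bounded). For our sequence d_n = 14 - 5/n, n = 1, 2, 3, ...:
  - {d_n} = {14 - 5/n : n ≥ 1}; the only limit point is 14
  - closure = {14 - 5/n : n ≥ 1} ∪ {14}
For the norm: a diagonal operator has ||D|| = sup_n |d_n|. Here d_n = 14 - 5/n increases monotonically from d_1 = 9 toward 14, with all terms in [9, 14); so sup_n |d_n| = 14 (the supremum is the limit, not attained). So ||D|| = 14.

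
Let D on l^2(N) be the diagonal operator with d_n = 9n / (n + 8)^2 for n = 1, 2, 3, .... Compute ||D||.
||D|| = 9/32 (attained at n = 8)

For D diagonal, ||D|| = sup_n |d_n|. Treat f(x) = 9x / (x + 8)^2 for real x > 0. By the quotient rule, f'(x) = 9(8 - x)/(x + 8)^3, which is positive for x < 8 and negative for x > 8. So f has a unique maximum at x = 8, and since 8 is a positive integer, the supremum over n ≥ 1 is attained at n = 8: d_8 = 9·8/(8 + 8)^2 = 9·8/256 = 9/32. Hence ||D|| = 9/32.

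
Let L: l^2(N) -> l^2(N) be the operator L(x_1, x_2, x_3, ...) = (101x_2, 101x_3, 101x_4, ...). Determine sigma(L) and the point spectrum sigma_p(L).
sigma(L) = closed disk {z in C : |z| ≤ 101}; sigma_p(L) = open disk {z in C : |z| < 101}

Note L = 101·V where V is the unit left shift (V x)_k = x_{k+1}; so sigma(L) = 101·sigma(V) and ||L|| = 101||V||. ||L x||^2 = 10201sum_{k≥2} |x_k|^2 ≤ 10201||x||^2, with equality on {x : x_1 = 0}, so ||L|| = 101. For any lambda with |lambda| < 101, set r = lambda/101 (|r| < 1); the vector x = (1, r, r^2, ...) is in l^2 and satisfies L x = 101(r, r^2, ...) = lambda x, so lambda is an eigenvalue. On the boundary |lambda| = 101 the geometric series diverges, so no l^2 eigenvector exists, but these lambda lie in the approximate point spectrum. Hence sigma(L) is the closed disk of radius 101 and sigma_p(L) is the open disk.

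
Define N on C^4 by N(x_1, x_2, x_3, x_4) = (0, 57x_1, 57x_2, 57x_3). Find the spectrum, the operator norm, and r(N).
sigma(N) = {0}; ||N|| = 57; r(N) = 0. (N is nilpotent with N^4 = 0.)

On C^4, N is a strictly lower-triangular matrix with 57 on the subdiagonal and zeros elsewhere, so its characteristic polynomial is lambda^4 and every eigenvalue is 0: sigma(N) = {0}. For the operator norm, N e_i = 57e_{i+1} for i = 1, ..., 3 and N e_4 = 0, so the singular values of N are 57 (with multiplicity 3) and 0; hence ||N|| = 57. The spectral radius r(N) = max|lambda| = 0. Note ||N|| > r(N) — characteristic of non-normal nilpotent operators. Indeed N^4 = 0.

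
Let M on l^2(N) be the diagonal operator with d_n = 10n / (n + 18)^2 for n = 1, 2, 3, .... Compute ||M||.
||M|| = 5/36 (attained at n = 18)

For M diagonal, ||M|| = sup_n |d_n|. Treat f(x) = 10x / (x + 18)^2 for real x > 0. By the quotient rule, f'(x) = 10(18 - x)/(x + 18)^3, which is positive for x < 18 and negative for x > 18. So f has a unique maximum at x = 18, and since 18 is a positive integer, the supremum over n ≥ 1 is attained at n = 18: d_18 = 10·18/(18 + 18)^2 = 10·18/1296 = 5/36. Hence ||M|| = 5/36.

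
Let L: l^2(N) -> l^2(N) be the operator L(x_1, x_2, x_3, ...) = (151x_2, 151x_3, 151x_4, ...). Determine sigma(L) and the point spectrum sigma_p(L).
sigma(L) = closed disk {z in C : |z| ≤ 151}; sigma_p(L) = open disk {z in C : |z| < 151}

Note L = 151·V where V is the unit left shift (V x)_k = x_{k+1}; so sigma(L) = 151·sigma(V) and ||L|| = 151||V||. ||L x||^2 = 22801sum_{k≥2} |x_k|^2 ≤ 22801||x||^2, with equality on {x : x_1 = 0}, so ||L|| = 151. For any lambda with |lambda| < 151, set r = lambda/151 (|r| < 1); the vector x = (1, r, r^2, ...) is in l^2 and satisfies L x = 151(r, r^2, ...) = lambda x, so lambda is an eigenvalue. On the boundary |lambda| = 151 the geometric series diverges, so no l^2 eigenvector exists, but these lambda lie in the approximate point spectrum. Hence sigma(L) is the closed disk of radius 151 and sigma_p(L) is the open disk.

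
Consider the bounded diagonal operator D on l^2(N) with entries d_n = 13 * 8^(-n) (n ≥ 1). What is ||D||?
||D|| = 13/8 (attained at n = 1)

For D diagonal, ||D|| = sup_n |d_n|. The sequence d_n = 13 * 8^(-n) is positive and strictly decreasing (ratio 8^(-1) < 1), so the supremum is d_1 = 13/8. Hence ||D|| = 13/8.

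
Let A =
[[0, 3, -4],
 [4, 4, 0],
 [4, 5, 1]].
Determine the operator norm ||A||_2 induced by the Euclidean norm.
||A||_2 ≈ 8.8466 (= sqrt(largest eigenvalue of A^T A))

||A||_2 = sigma_max(A) = sqrt(lambda_max(A^T A)). Form the symmetric matrix M = A^T A =
[[32, 36, 4],
 [36, 50, -7],
 [4, -7, 17]].
Its characteristic polynomial (trace, sum of principal 2x2 minors, determinant of M give the coefficients) is
  p(λ) = det(λ I - M) = λ^3 - 99λ^2 + 1633λ - 784.
No integer candidate from the rational root theorem (±divisors of 784) is a root, so the roots are irrational. The cubic discriminant is Δ = 7939397669 > 0, so there are three distinct real roots. p(0) = -784 and p(1) = 751 have opposite signs, so a root lies in (0, 1); Newton's method refines it to λ ≈ 0.4949. p(20) = 276 and p(21) = -889 have opposite signs, so a root lies in (20, 21); Newton's method refines it to λ ≈ 20.2429. p(78) = -1174 and p(79) = 3403 have opposite signs, so a root lies in (78, 79); Newton's method refines it to λ ≈ 78.2623. Check (Vieta): the three roots sum to 99, matching tr M = 99.
So the eigenvalues of A^T A are ≈ 0.4949, 20.2429, 78.2623 (all ≥ 0, as they must be for A^T A). The largest is λ_max ≈ 78.2623, hence ||A||_2 = sqrt(λ_max) ≈ 8.8466.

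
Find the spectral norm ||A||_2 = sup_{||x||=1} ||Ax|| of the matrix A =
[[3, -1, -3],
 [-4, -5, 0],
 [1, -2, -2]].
||A||_2 ≈ 6.5796 (= sqrt(largest eigenvalue of A^T A))

||A||_2 = sigma_max(A) = sqrt(lambda_max(A^T A)). Form the symmetric matrix M = A^T A =
[[26, 15, -11],
 [15, 30, 7],
 [-11, 7, 13]].
Its characteristic polynomial (trace, sum of principal 2x2 minors, determinant of M give the coefficients) is
  p(λ) = det(λ I - M) = λ^3 - 69λ^2 + 1113λ - 1.
No integer candidate from the rational root theorem (±divisors of 1) is a root, so the roots are irrational. The cubic discriminant is Δ = 382847904 > 0, so there are three distinct real roots. p(0) = -1 and p(1) = 1044 have opposite signs, so a root lies in (0, 1); Newton's method refines it to λ ≈ 0.0009. p(25) = 324 and p(26) = -131 have opposite signs, so a root lies in (25, 26); Newton's method refines it to λ ≈ 25.7086. p(43) = -216 and p(44) = 571 have opposite signs, so a root lies in (43, 44); Newton's method refines it to λ ≈ 43.2905. Check (Vieta): the three roots sum to 69, matching tr M = 69.
So the eigenvalues of A^T A are ≈ 0.0009, 25.7086, 43.2905 (all ≥ 0, as they must be for A^T A). The largest is λ_max ≈ 43.2905, hence ||A||_2 = sqrt(λ_max) ≈ 6.5796.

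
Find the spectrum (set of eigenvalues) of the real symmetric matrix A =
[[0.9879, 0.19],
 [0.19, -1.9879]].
sigma(A) ≈ {-2, 1}

A is real symmetric, so its spectrum consists of real eigenvalues. Expanding the characteristic polynomial of the displayed matrix gives
  det(λ I - A) = p(λ) = λ^2 + (1)λ + (-2).
Solving p(λ) = 0 yields eigenvalues ≈ -2, 1. (A is shown rounded to 4 decimals, so these recover the underlying integer eigenvalues to within that precision.)
Verification: the trace of A = -1 equals the sum of eigenvalues -1, and det(A) ≈ -1.9999 matches the eigenvalue product -2.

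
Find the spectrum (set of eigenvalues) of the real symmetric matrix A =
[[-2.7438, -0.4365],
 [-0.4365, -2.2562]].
sigma(A) ≈ {-3, -2}

A is real symmetric, so its spectrum consists of real eigenvalues. Expanding the characteristic polynomial of the displayed matrix gives
  det(λ I - A) = p(λ) = λ^2 + (5)λ + (6).
Solving p(λ) = 0 yields eigenvalues ≈ -3, -2. (A is shown rounded to 4 decimals, so these recover the underlying integer eigenvalues to within that precision.)
Verification: the trace of A = -5 equals the sum of eigenvalues -5, and det(A) ≈ 6.0000 matches the eigenvalue product 6.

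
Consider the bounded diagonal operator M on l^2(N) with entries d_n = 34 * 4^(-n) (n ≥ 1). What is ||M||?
||M|| = 17/2 (attained at n = 1)

For M diagonal, ||M|| = sup_n |d_n|. The sequence d_n = 34 * 4^(-n) is positive and strictly decreasing (ratio 4^(-1) < 1), so the supremum is d_1 = 34/4 = 17/2. Hence ||M|| = 17/2.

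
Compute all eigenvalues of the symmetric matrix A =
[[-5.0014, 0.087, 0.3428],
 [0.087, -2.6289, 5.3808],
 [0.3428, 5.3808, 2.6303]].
sigma(A) ≈ {-6, -5, 6}

A is real symmetric, so its spectrum consists of real eigenvalues. Expanding the characteristic polynomial of the displayed matrix gives
  det(λ I - A) = p(λ) = λ^3 + (5)λ^2 + (-36)λ + (-180).
Solving p(λ) = 0 yields eigenvalues ≈ -6, -5, 6. (A is shown rounded to 4 decimals, so these recover the underlying integer eigenvalues to within that precision.)
Verification: the trace of A = -5 equals the sum of eigenvalues -5, and det(A) ≈ 179.9992 matches the eigenvalue product 180.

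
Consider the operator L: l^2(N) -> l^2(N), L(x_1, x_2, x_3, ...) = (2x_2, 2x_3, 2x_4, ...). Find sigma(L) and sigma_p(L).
sigma(L) = closed disk {z in C : |z| ≤ 2}; sigma_p(L) = open disk {z in C : |z| < 2}

Note L = 2·V where V is the unit left shift (V x)_k = x_{k+1}; so sigma(L) = 2·sigma(V) and ||L|| = 2||V||. ||L x||^2 = 4sum_{k≥2} |x_k|^2 ≤ 4||x||^2, with equality on {x : x_1 = 0}, so ||L|| = 2. For any lambda with |lambda| < 2, set r = lambda/2 (|r| < 1); the vector x = (1, r, r^2, ...) is in l^2 and satisfies L x = 2(r, r^2, ...) = lambda x, so lambda is an eigenvalue. On the boundary |lambda| = 2 the geometric series diverges, so no l^2 eigenvector exists, but these lambda lie in the approximate point spectrum. Hence sigma(L) is the closed disk of radius 2 and sigma_p(L) is the open disk.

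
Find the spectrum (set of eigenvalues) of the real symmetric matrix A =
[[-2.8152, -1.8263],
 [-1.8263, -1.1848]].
sigma(A) ≈ {-4, 0}

A is real symmetric, so its spectrum consists of real eigenvalues. Expanding the characteristic polynomial of the displayed matrix gives
  det(λ I - A) = p(λ) = λ^2 + (4)λ + (0).
Solving p(λ) = 0 yields eigenvalues ≈ -4, 0. (A is shown rounded to 4 decimals, so these recover the underlying integer eigenvalues to within that precision.)
Verification: the trace of A = -4 equals the sum of eigenvalues -4, and det(A) ≈ 0.0001 matches the eigenvalue product 0.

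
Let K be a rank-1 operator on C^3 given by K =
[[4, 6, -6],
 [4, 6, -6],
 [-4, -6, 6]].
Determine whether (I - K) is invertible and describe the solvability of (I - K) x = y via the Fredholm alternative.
(I - K) is invertible (det(I - K) = -15 ≠ 0), so for every y in C^3 the equation (I - K) x = y has a unique solution.

K has rank 1, so it is an outer product K = u v^T: every row of K is a multiple of one row vector. Reading off the entries, u = (-2, -2, 2) and v = (-2, -3, 3) (row i of K equals u_i·v^T). A rank-one matrix u v^T satisfies K u = u (v·u) and kills the (2)-dimensional subspace v^⊥, so its characteristic polynomial is lambda^2 (lambda - v·u) with v·u = tr K = 16. Hence the eigenvalues of I - K are 1 (multiplicity 2) and 1 - (16) = -15, so det(I - K) = -15. (Direct check: I - K =
[[-3, -6, 6],
 [-4, -5, 6],
 [4, 6, -5]]
has determinant -15.) The finite-dimensional Fredholm alternative says: either (I - K) is invertible, or ker(I - K) ≠ {0} and then range(I - K) = ker((I - K)^*)^⊥, with dim ker(I - K) = dim ker((I - K)^*). Since det(I - K) ≠ 0, 1 is not an eigenvalue of K and ker(I - K) = {0}, so we are in the first case: for every y there is a unique x = (I - K)^(-1) y. Explicitly, by the Sherman–Morrison formula, (I - u v^T)^(-1) = I + u v^T/(1 - v·u), i.e. (I - K)^(-1) = I + K/(-15).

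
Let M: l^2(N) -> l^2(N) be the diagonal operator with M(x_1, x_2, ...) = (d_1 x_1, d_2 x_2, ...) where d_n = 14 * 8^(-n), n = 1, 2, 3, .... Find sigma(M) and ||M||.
sigma(M) = {14 * 8^(-n) : n ≥ 1} ∪ {0}; ||M|| = 7/4

A bounded diagonal operator on l^2 with diagonal entries d_n has spectrum equal to the closure of {d_n : n ≥ 1}: every d_n is an eigenvalue (with eigenvector e_n), so {d_n} ⊂ sigma(M); the spectrum is closed, so its closure is too; and for lambda not in the closure, (M - lambda I) has bounded inverse (the diagonal entries 1/(d_n - lambda) are bounded). For our sequence d_n = 14 * 8^(-n), n = 1, 2, 3, ...:
  - {d_n} = {14 * 8^(-n) : n ≥ 1}; the only limit point is 0
  - closure = {14 * 8^(-n) : n ≥ 1} ∪ {0}
For the norm: a diagonal operator has ||M|| = sup_n |d_n|. Here d_n = 14 * 8^(-n) is positive and decreasing, so sup_n |d_n| = d_1 = 14/8 = 7/4. So ||M|| = 7/4.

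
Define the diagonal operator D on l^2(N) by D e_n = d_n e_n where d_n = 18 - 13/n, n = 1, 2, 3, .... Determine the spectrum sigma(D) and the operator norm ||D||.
sigma(D) = {18 - 13/n : n ≥ 1} ∪ {18}; ||D|| = 18

A bounded diagonal operator on l^2 with diagonal entries d_n has spectrum equal to the closure of {d_n : n ≥ 1}: every d_n is an eigenvalue (with eigenvector e_n), so {d_n} ⊂ sigma(D); the spectrum is closed, so its closure is too; and for lambda not in the closure, (D - lambda I) has bounded inverse (the diagonal entries 1/(d_n - lambda) are bounded). For our sequence d_n = 18 - 13/n, n = 1, 2, 3, ...:
  - {d_n} = {18 - 13/n : n ≥ 1}; the only limit point is 18
  - closure = {18 - 13/n : n ≥ 1} ∪ {18}
For the norm: a diagonal operator has ||D|| = sup_n |d_n|. Here d_n = 18 - 13/n increases monotonically from d_1 = 5 toward 18, with all terms in [5, 18); so sup_n |d_n| = 18 (the supremum is the limit, not attained). So ||D|| = 18.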